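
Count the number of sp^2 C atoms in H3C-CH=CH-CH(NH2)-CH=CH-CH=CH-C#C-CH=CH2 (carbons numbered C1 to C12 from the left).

8

C1: sp3
C2: sp2 ✓
C3: sp2 ✓
C4: sp3
C5: sp2 ✓
C6: sp2 ✓
C7: sp2 ✓
C8: sp2 ✓
C9: sp
C10: sp
C11: sp2 ✓
C12: sp2 ✓
C2, C3, C5, C6, C7, C8, C11, C12 → 8 sp2 carbons.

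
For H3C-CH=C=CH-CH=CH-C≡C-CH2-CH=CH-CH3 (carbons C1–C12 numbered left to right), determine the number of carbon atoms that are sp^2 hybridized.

C1: sp3
C2: sp2 ✓
C3: sp
C4: sp2 ✓
C5: sp2 ✓
C6: sp2 ✓
C7: sp
C8: sp
C9: sp3
C10: sp2 ✓
C11: sp2 ✓
C12: sp3
C2, C4, C5, C6, C10, C11 → 6 sp2 carbons.

6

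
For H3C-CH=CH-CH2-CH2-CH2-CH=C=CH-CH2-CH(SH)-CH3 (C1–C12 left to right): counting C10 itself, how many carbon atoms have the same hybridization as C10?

C10 is sp3 (only σ bonds).
C1: sp3 ✓
C2: sp2
C3: sp2
C4: sp3 ✓
C5: sp3 ✓
C6: sp3 ✓
C7: sp2
C8: sp
C9: sp2
C10: sp3 ✓
C11: sp3 ✓
C12: sp3 ✓
7 carbons are sp3.

7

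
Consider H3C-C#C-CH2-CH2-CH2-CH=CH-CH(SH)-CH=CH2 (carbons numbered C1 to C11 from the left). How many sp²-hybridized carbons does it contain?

4

C1: sp3
C2: sp
C3: sp
C4: sp3
C5: sp3
C6: sp3
C7: sp2 ✓
C8: sp2 ✓
C9: sp3
C10: sp2 ✓
C11: sp2 ✓
C7, C8, C10, C11 → 4 sp2 carbons.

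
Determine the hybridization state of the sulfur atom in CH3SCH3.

sp³

The sulfur atom: 2 σ bonds and 2 lone pairs; 4 regions of electron density → sp3.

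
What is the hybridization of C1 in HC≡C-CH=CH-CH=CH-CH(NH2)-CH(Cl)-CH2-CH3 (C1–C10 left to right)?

C1: 2 σ bonds, plus two π bonds — 2 electron domains, sp.

sp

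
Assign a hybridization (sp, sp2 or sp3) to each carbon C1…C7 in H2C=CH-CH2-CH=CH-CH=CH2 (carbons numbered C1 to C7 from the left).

C1: 3 σ bonds, plus one π bond — 3 electron domains, sp2.
C2 — 3 σ bonds, plus one π bond. Steric number 3, so sp2.
C3: 4 σ bonds — 4 electron domains, sp3.
C4 carries 3 σ bonds, plus one π bond, giving a steric number of 3, so it is sp2.
C5: 3 σ bonds, plus one π bond; 3 regions of electron density → sp2.
C6: 3 σ bonds, plus one π bond; 3 regions of electron density → sp2.
C7 (3 σ bonds, plus one π bond) has steric number 3: sp2.

C1 sp2, C2 sp2, C3 sp3, C4 sp2, C5 sp2, C6 sp2, C7 sp2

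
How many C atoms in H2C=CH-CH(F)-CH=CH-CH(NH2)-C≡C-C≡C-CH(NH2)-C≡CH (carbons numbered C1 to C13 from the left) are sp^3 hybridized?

C1: sp2
C2: sp2
C3: sp3 ✓
C4: sp2
C5: sp2
C6: sp3 ✓
C7: sp
C8: sp
C9: sp
C10: sp
C11: sp3 ✓
C12: sp
C13: sp
C3, C6, C11 → 3 sp3 carbons.

3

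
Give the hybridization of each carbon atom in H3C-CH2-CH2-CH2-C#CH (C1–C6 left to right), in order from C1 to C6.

C1: 4 σ bonds; 4 regions of electron density → sp3.
C2 has 4 σ bonds: steric number 4 → sp3.
C3: 4 σ bonds — 4 electron domains, sp3.
C4: 4 σ bonds; 4 regions of electron density → sp3.
C5 (2 σ bonds, plus two π bonds) has steric number 2: sp.
C6 — 2 σ bonds, plus two π bonds. Steric number 2, so sp.

C1 sp3, C2 sp3, C3 sp3, C4 sp3, C5 sp, C6 sp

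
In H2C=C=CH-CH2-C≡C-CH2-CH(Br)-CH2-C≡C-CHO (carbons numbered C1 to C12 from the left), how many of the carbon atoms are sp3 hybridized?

C1: sp2
C2: sp
C3: sp2
C4: sp3 ✓
C5: sp
C6: sp
C7: sp3 ✓
C8: sp3 ✓
C9: sp3 ✓
C10: sp
C11: sp
C12: sp2
C4, C7, C8, C9 → 4 sp3 carbons.

4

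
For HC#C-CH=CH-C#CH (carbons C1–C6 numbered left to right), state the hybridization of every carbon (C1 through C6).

C1 sp, C2 sp, C3 sp2, C4 sp2, C5 sp, C6 sp

C1 (2 σ bonds, plus two π bonds) has steric number 2: sp.
C2 (2 σ bonds, plus two π bonds) has steric number 2: sp.
C3 carries 3 σ bonds, plus one π bond, giving a steric number of 3, so it is sp2.
C4 (3 σ bonds, plus one π bond) has steric number 3: sp2.
C5: 2 σ bonds, plus two π bonds; 2 regions of electron density → sp.
C6 carries 2 σ bonds, plus two π bonds, giving a steric number of 2, so it is sp.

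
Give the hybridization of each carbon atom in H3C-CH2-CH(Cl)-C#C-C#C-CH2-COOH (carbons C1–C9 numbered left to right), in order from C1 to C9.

C1 sp3, C2 sp3, C3 sp3, C4 sp, C5 sp, C6 sp, C7 sp, C8 sp3, C9 sp2

C1 (4 σ bonds) has steric number 4: sp3.
C2 — 4 σ bonds. Steric number 4, so sp3.
C3 has 4 σ bonds: steric number 4 → sp3.
C4 carries 2 σ bonds, plus two π bonds, giving a steric number of 2, so it is sp.
C5 has 2 σ bonds, plus two π bonds: steric number 2 → sp.
C6 has 2 σ bonds, plus two π bonds: steric number 2 → sp.
C7: 2 σ bonds, plus two π bonds; 2 regions of electron density → sp.
C8 has 4 σ bonds: steric number 4 → sp3.
C9 carries 3 σ bonds, plus one π bond, giving a steric number of 3, so it is sp2.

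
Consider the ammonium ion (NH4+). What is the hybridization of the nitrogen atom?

Four σ bonds, no lone pair → sp3, tetrahedral.

sp³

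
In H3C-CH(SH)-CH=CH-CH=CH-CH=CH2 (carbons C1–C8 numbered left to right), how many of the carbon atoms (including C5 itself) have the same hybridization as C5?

6

C5 is sp2 (one π bond).
C1: sp3
C2: sp3
C3: sp2 ✓
C4: sp2 ✓
C5: sp2 ✓
C6: sp2 ✓
C7: sp2 ✓
C8: sp2 ✓
6 carbons are sp2.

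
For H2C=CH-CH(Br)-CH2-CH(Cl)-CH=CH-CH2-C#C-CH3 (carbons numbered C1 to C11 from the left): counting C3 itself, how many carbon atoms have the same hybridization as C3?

C3 is sp3 (only σ bonds).
C1: sp2
C2: sp2
C3: sp3 ✓
C4: sp3 ✓
C5: sp3 ✓
C6: sp2
C7: sp2
C8: sp3 ✓
C9: sp
C10: sp
C11: sp3 ✓
5 carbons are sp3.

5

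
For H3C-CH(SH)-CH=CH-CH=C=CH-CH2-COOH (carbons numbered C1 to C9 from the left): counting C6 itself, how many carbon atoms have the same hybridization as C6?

1

C6 is sp (two π bonds).
C1: sp3
C2: sp3
C3: sp2
C4: sp2
C5: sp2
C6: sp ✓
C7: sp2
C8: sp3
C9: sp2
1 carbon is sp.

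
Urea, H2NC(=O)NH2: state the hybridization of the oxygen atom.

sp^2

The oxygen atom — 1 σ bond and 2 lone pairs, plus one π bond. Steric number 3, so sp2.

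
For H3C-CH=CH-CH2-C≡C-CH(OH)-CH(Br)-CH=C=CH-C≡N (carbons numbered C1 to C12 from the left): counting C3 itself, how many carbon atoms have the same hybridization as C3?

C3 is sp2 (one π bond).
C1: sp3
C2: sp2 ✓
C3: sp2 ✓
C4: sp3
C5: sp
C6: sp
C7: sp3
C8: sp3
C9: sp2 ✓
C10: sp
C11: sp2 ✓
C12: sp
4 carbons are sp2.

4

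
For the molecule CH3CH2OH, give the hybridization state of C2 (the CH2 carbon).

sp^3

C2 (the CH2 carbon) carries 4 σ bonds, giving a steric number of 4, so it is sp3.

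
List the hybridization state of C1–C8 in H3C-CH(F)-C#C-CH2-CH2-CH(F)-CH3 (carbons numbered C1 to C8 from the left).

C1: 4 σ bonds — 4 electron domains, sp3.
C2 — 4 σ bonds. Steric number 4, so sp3.
C3: 2 σ bonds, plus two π bonds — 2 electron domains, sp.
C4 is sp: 2 σ bonds, plus two π bonds, 2 electron-density regions.
C5: 4 σ bonds; 4 regions of electron density → sp3.
C6: 4 σ bonds — 4 electron domains, sp3.
C7 has 4 σ bonds: steric number 4 → sp3.
C8 — 4 σ bonds. Steric number 4, so sp3.

C1 sp3, C2 sp3, C3 sp, C4 sp, C5 sp3, C6 sp3, C7 sp3, C8 sp3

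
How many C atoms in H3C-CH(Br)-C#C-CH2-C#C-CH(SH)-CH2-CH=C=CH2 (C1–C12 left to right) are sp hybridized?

C1: sp3
C2: sp3
C3: sp ✓
C4: sp ✓
C5: sp3
C6: sp ✓
C7: sp ✓
C8: sp3
C9: sp3
C10: sp2
C11: sp ✓
C12: sp2
C3, C4, C6, C7, C11 → 5 sp carbons.

5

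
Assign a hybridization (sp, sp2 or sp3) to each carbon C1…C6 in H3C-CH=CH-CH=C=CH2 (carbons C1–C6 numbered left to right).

C1 sp3, C2 sp2, C3 sp2, C4 sp2, C5 sp, C6 sp2

C1 is sp3: 4 σ bonds, 4 electron-density regions.
C2: 3 σ bonds, plus one π bond — 3 electron domains, sp2.
C3 carries 3 σ bonds, plus one π bond, giving a steric number of 3, so it is sp2.
C4 carries 3 σ bonds, plus one π bond, giving a steric number of 3, so it is sp2.
C5 (2 σ bonds, plus two π bonds) has steric number 2: sp.
C6: 3 σ bonds, plus one π bond — 3 electron domains, sp2.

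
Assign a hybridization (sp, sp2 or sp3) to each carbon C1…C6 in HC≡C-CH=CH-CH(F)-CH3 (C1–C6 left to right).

C1 sp, C2 sp, C3 sp2, C4 sp2, C5 sp3, C6 sp3

C1 has 2 σ bonds, plus two π bonds: steric number 2 → sp.
C2 is sp: 2 σ bonds, plus two π bonds, 2 electron-density regions.
C3: 3 σ bonds, plus one π bond; 3 regions of electron density → sp2.
C4 (3 σ bonds, plus one π bond) has steric number 3: sp2.
C5 (4 σ bonds) has steric number 4: sp3.
C6 — 4 σ bonds. Steric number 4, so sp3.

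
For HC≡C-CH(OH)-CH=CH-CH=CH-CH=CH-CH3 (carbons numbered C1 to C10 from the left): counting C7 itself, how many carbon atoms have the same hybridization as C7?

6

C7 is sp2 (one π bond).
C1: sp
C2: sp
C3: sp3
C4: sp2 ✓
C5: sp2 ✓
C6: sp2 ✓
C7: sp2 ✓
C8: sp2 ✓
C9: sp2 ✓
C10: sp3
6 carbons are sp2.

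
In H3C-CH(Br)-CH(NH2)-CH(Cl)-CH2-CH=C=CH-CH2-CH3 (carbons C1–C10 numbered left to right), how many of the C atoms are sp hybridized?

C1: sp3
C2: sp3
C3: sp3
C4: sp3
C5: sp3
C6: sp2
C7: sp ✓
C8: sp2
C9: sp3
C10: sp3
C7 → 1 sp carbon.

1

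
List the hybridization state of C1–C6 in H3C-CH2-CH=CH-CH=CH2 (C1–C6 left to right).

C1 carries 4 σ bonds, giving a steric number of 4, so it is sp3.
C2 has 4 σ bonds: steric number 4 → sp3.
C3 carries 3 σ bonds, plus one π bond, giving a steric number of 3, so it is sp2.
C4 — 3 σ bonds, plus one π bond. Steric number 3, so sp2.
C5 has 3 σ bonds, plus one π bond: steric number 3 → sp2.
C6: 3 σ bonds, plus one π bond; 3 regions of electron density → sp2.

C1 sp3, C2 sp3, C3 sp2, C4 sp2, C5 sp2, C6 sp2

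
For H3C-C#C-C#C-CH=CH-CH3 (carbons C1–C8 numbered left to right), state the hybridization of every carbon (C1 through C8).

C1 sp3, C2 sp, C3 sp, C4 sp, C5 sp, C6 sp2, C7 sp2, C8 sp3

C1: 4 σ bonds — 4 electron domains, sp3.
C2 — 2 σ bonds, plus two π bonds. Steric number 2, so sp.
C3: 2 σ bonds, plus two π bonds; 2 regions of electron density → sp.
C4 — 2 σ bonds, plus two π bonds. Steric number 2, so sp.
C5 is sp: 2 σ bonds, plus two π bonds, 2 electron-density regions.
C6: 3 σ bonds, plus one π bond — 3 electron domains, sp2.
C7: 3 σ bonds, plus one π bond — 3 electron domains, sp2.
C8: 4 σ bonds; 4 regions of electron density → sp3.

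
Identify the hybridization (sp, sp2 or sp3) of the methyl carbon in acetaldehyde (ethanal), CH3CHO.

The methyl carbon — 4 σ bonds. Steric number 4, so sp3.

sp^3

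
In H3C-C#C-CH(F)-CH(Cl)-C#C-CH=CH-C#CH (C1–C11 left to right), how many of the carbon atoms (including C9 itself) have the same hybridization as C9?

C9 is sp2 (one π bond).
C1: sp3
C2: sp
C3: sp
C4: sp3
C5: sp3
C6: sp
C7: sp
C8: sp2 ✓
C9: sp2 ✓
C10: sp
C11: sp
2 carbons are sp2.

2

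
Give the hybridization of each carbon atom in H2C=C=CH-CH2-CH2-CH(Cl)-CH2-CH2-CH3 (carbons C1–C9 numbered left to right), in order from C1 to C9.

C1 is sp2: 3 σ bonds, plus one π bond, 3 electron-density regions.
C2 is sp: 2 σ bonds, plus two π bonds, 2 electron-density regions.
C3: 3 σ bonds, plus one π bond; 3 regions of electron density → sp2.
C4 is sp3: 4 σ bonds, 4 electron-density regions.
C5 — 4 σ bonds. Steric number 4, so sp3.
C6 carries 4 σ bonds, giving a steric number of 4, so it is sp3.
C7: 4 σ bonds — 4 electron domains, sp3.
C8 has 4 σ bonds: steric number 4 → sp3.
C9 is sp3: 4 σ bonds, 4 electron-density regions.

C1 sp2, C2 sp, C3 sp2, C4 sp3, C5 sp3, C6 sp3, C7 sp3, C8 sp3, C9 sp3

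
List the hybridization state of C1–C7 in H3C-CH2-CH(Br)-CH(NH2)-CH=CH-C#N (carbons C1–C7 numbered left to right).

C1 carries 4 σ bonds, giving a steric number of 4, so it is sp3.
C2: 4 σ bonds — 4 electron domains, sp3.
C3 — 4 σ bonds. Steric number 4, so sp3.
C4: 4 σ bonds — 4 electron domains, sp3.
C5 has 3 σ bonds, plus one π bond: steric number 3 → sp2.
C6 — 3 σ bonds, plus one π bond. Steric number 3, so sp2.
C7: 2 σ bonds, plus two π bonds — 2 electron domains, sp.

C1 sp3, C2 sp3, C3 sp3, C4 sp3, C5 sp2, C6 sp2, C7 sp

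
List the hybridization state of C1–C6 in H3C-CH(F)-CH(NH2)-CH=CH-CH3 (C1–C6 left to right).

C1 carries 4 σ bonds, giving a steric number of 4, so it is sp3.
C2 (4 σ bonds) has steric number 4: sp3.
C3 (4 σ bonds) has steric number 4: sp3.
C4: 3 σ bonds, plus one π bond; 3 regions of electron density → sp2.
C5: 3 σ bonds, plus one π bond — 3 electron domains, sp2.
C6 is sp3: 4 σ bonds, 4 electron-density regions.

C1 sp3, C2 sp3, C3 sp3, C4 sp2, C5 sp2, C6 sp3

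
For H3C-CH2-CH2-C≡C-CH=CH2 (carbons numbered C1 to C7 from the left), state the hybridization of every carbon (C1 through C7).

C1 sp3, C2 sp3, C3 sp3, C4 sp, C5 sp, C6 sp2, C7 sp2

C1 carries 4 σ bonds, giving a steric number of 4, so it is sp3.
C2 (4 σ bonds) has steric number 4: sp3.
C3 carries 4 σ bonds, giving a steric number of 4, so it is sp3.
C4 carries 2 σ bonds, plus two π bonds, giving a steric number of 2, so it is sp.
C5 carries 2 σ bonds, plus two π bonds, giving a steric number of 2, so it is sp.
C6 has 3 σ bonds, plus one π bond: steric number 3 → sp2.
C7: 3 σ bonds, plus one π bond; 3 regions of electron density → sp2.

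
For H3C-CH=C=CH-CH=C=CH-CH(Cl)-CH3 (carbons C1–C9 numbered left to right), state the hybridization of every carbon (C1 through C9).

C1 has 4 σ bonds: steric number 4 → sp3.
C2: 3 σ bonds, plus one π bond — 3 electron domains, sp2.
C3 — 2 σ bonds, plus two π bonds. Steric number 2, so sp.
C4 is sp2: 3 σ bonds, plus one π bond, 3 electron-density regions.
C5: 3 σ bonds, plus one π bond — 3 electron domains, sp2.
C6: 2 σ bonds, plus two π bonds; 2 regions of electron density → sp.
C7: 3 σ bonds, plus one π bond; 3 regions of electron density → sp2.
C8 carries 4 σ bonds, giving a steric number of 4, so it is sp3.
C9: 4 σ bonds — 4 electron domains, sp3.

C1 sp3, C2 sp2, C3 sp, C4 sp2, C5 sp2, C6 sp, C7 sp2, C8 sp3, C9 sp3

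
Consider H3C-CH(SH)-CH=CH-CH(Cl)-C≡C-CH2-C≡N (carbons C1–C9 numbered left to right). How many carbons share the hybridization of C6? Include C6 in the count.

3

C6 is sp (two π bonds).
C1: sp3
C2: sp3
C3: sp2
C4: sp2
C5: sp3
C6: sp ✓
C7: sp ✓
C8: sp3
C9: sp ✓
3 carbons are sp.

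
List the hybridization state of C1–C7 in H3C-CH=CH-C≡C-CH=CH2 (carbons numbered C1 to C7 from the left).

C1 — 4 σ bonds. Steric number 4, so sp3.
C2: 3 σ bonds, plus one π bond — 3 electron domains, sp2.
C3: 3 σ bonds, plus one π bond; 3 regions of electron density → sp2.
C4 (2 σ bonds, plus two π bonds) has steric number 2: sp.
C5 has 2 σ bonds, plus two π bonds: steric number 2 → sp.
C6 — 3 σ bonds, plus one π bond. Steric number 3, so sp2.
C7: 3 σ bonds, plus one π bond; 3 regions of electron density → sp2.

C1 sp3, C2 sp2, C3 sp2, C4 sp, C5 sp, C6 sp2, C7 sp2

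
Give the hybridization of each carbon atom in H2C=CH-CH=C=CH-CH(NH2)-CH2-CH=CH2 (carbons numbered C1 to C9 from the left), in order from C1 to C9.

C1: 3 σ bonds, plus one π bond; 3 regions of electron density → sp2.
C2: 3 σ bonds, plus one π bond — 3 electron domains, sp2.
C3 — 3 σ bonds, plus one π bond. Steric number 3, so sp2.
C4 — 2 σ bonds, plus two π bonds. Steric number 2, so sp.
C5: 3 σ bonds, plus one π bond — 3 electron domains, sp2.
C6: 4 σ bonds — 4 electron domains, sp3.
C7: 4 σ bonds; 4 regions of electron density → sp3.
C8: 3 σ bonds, plus one π bond; 3 regions of electron density → sp2.
C9 (3 σ bonds, plus one π bond) has steric number 3: sp2.

C1 sp2, C2 sp2, C3 sp2, C4 sp, C5 sp2, C6 sp3, C7 sp3, C8 sp2, C9 sp2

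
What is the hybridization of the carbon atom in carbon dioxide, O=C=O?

Two σ bonds, two π bonds → steric number 2 → sp.

sp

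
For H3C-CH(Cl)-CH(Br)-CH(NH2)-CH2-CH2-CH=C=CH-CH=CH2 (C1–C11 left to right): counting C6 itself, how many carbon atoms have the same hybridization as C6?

C6 is sp3 (only σ bonds).
C1: sp3 ✓
C2: sp3 ✓
C3: sp3 ✓
C4: sp3 ✓
C5: sp3 ✓
C6: sp3 ✓
C7: sp2
C8: sp
C9: sp2
C10: sp2
C11: sp2
6 carbons are sp3.

6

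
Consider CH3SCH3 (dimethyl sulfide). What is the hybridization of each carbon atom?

Each carbon atom is sp3: 4 σ bonds, 4 electron-density regions.

sp3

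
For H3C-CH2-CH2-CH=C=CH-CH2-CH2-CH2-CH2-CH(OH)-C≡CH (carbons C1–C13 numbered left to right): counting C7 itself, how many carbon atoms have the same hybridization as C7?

8

C7 is sp3 (only σ bonds).
C1: sp3 ✓
C2: sp3 ✓
C3: sp3 ✓
C4: sp2
C5: sp
C6: sp2
C7: sp3 ✓
C8: sp3 ✓
C9: sp3 ✓
C10: sp3 ✓
C11: sp3 ✓
C12: sp
C13: sp
8 carbons are sp3.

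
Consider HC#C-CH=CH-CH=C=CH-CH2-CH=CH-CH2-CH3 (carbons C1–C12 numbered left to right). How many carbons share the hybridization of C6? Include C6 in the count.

3

C6 is sp (two π bonds).
C1: sp ✓
C2: sp ✓
C3: sp2
C4: sp2
C5: sp2
C6: sp ✓
C7: sp2
C8: sp3
C9: sp2
C10: sp2
C11: sp3
C12: sp3
3 carbons are sp.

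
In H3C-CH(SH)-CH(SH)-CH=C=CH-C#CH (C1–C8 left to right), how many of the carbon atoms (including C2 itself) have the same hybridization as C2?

3

C2 is sp3 (only σ bonds).
C1: sp3 ✓
C2: sp3 ✓
C3: sp3 ✓
C4: sp2
C5: sp
C6: sp2
C7: sp
C8: sp
3 carbons are sp3.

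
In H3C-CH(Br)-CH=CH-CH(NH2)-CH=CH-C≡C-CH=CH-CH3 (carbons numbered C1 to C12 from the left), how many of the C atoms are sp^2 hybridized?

C1: sp3
C2: sp3
C3: sp2 ✓
C4: sp2 ✓
C5: sp3
C6: sp2 ✓
C7: sp2 ✓
C8: sp
C9: sp
C10: sp2 ✓
C11: sp2 ✓
C12: sp3
C3, C4, C6, C7, C10, C11 → 6 sp2 carbons.

6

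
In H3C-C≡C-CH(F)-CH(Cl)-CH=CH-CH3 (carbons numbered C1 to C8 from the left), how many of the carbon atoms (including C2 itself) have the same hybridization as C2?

2

C2 is sp (two π bonds).
C1: sp3
C2: sp ✓
C3: sp ✓
C4: sp3
C5: sp3
C6: sp2
C7: sp2
C8: sp3
2 carbons are sp.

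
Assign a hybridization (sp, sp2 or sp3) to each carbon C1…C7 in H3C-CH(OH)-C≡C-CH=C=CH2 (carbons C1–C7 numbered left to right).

C1: 4 σ bonds — 4 electron domains, sp3.
C2 has 4 σ bonds: steric number 4 → sp3.
C3 is sp: 2 σ bonds, plus two π bonds, 2 electron-density regions.
C4: 2 σ bonds, plus two π bonds; 2 regions of electron density → sp.
C5: 3 σ bonds, plus one π bond; 3 regions of electron density → sp2.
C6 has 2 σ bonds, plus two π bonds: steric number 2 → sp.
C7: 3 σ bonds, plus one π bond — 3 electron domains, sp2.

C1 sp3, C2 sp3, C3 sp, C4 sp, C5 sp2, C6 sp, C7 sp2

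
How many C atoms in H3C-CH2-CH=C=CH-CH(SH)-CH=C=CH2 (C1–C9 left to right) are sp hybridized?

C1: sp3
C2: sp3
C3: sp2
C4: sp ✓
C5: sp2
C6: sp3
C7: sp2
C8: sp ✓
C9: sp2
C4, C8 → 2 sp carbons.

2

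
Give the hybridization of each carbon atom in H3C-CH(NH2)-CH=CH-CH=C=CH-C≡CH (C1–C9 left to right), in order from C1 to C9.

C1: 4 σ bonds; 4 regions of electron density → sp3.
C2 is sp3: 4 σ bonds, 4 electron-density regions.
C3: 3 σ bonds, plus one π bond — 3 electron domains, sp2.
C4 is sp2: 3 σ bonds, plus one π bond, 3 electron-density regions.
C5 — 3 σ bonds, plus one π bond. Steric number 3, so sp2.
C6 is sp: 2 σ bonds, plus two π bonds, 2 electron-density regions.
C7 (3 σ bonds, plus one π bond) has steric number 3: sp2.
C8 is sp: 2 σ bonds, plus two π bonds, 2 electron-density regions.
C9 is sp: 2 σ bonds, plus two π bonds, 2 electron-density regions.

C1 sp3, C2 sp3, C3 sp2, C4 sp2, C5 sp2, C6 sp, C7 sp2, C8 sp, C9 sp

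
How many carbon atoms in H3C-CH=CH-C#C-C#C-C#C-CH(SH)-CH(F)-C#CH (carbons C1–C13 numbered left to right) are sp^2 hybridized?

2

C1: sp3
C2: sp2 ✓
C3: sp2 ✓
C4: sp
C5: sp
C6: sp
C7: sp
C8: sp
C9: sp
C10: sp3
C11: sp3
C12: sp
C13: sp
C2, C3 → 2 sp2 carbons.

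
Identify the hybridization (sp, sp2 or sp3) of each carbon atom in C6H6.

sp²

Every ring carbon has three σ bonds and contributes one p electron to the aromatic π system.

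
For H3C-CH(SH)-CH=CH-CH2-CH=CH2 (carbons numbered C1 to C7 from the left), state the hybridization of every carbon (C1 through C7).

C1 — 4 σ bonds. Steric number 4, so sp3.
C2 — 4 σ bonds. Steric number 4, so sp3.
C3 — 3 σ bonds, plus one π bond. Steric number 3, so sp2.
C4: 3 σ bonds, plus one π bond; 3 regions of electron density → sp2.
C5: 4 σ bonds; 4 regions of electron density → sp3.
C6 has 3 σ bonds, plus one π bond: steric number 3 → sp2.
C7 has 3 σ bonds, plus one π bond: steric number 3 → sp2.

C1 sp3, C2 sp3, C3 sp2, C4 sp2, C5 sp3, C6 sp2, C7 sp2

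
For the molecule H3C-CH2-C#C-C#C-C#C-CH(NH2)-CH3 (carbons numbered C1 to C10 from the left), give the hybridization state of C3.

C3 has 2 σ bonds, plus two π bonds: steric number 2 → sp.

sp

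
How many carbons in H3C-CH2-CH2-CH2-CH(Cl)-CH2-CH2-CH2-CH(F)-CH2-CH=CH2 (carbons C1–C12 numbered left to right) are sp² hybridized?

C1: sp3
C2: sp3
C3: sp3
C4: sp3
C5: sp3
C6: sp3
C7: sp3
C8: sp3
C9: sp3
C10: sp3
C11: sp2 ✓
C12: sp2 ✓
C11, C12 → 2 sp2 carbons.

2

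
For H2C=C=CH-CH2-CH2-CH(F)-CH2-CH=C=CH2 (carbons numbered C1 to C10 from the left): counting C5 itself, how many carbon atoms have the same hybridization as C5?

C5 is sp3 (only σ bonds).
C1: sp2
C2: sp
C3: sp2
C4: sp3 ✓
C5: sp3 ✓
C6: sp3 ✓
C7: sp3 ✓
C8: sp2
C9: sp
C10: sp2
4 carbons are sp3.

4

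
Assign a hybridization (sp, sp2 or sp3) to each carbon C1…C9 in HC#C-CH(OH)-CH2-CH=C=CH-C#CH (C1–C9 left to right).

C1 sp, C2 sp, C3 sp3, C4 sp3, C5 sp2, C6 sp, C7 sp2, C8 sp, C9 sp

C1 — 2 σ bonds, plus two π bonds. Steric number 2, so sp.
C2: 2 σ bonds, plus two π bonds — 2 electron domains, sp.
C3 — 4 σ bonds. Steric number 4, so sp3.
C4: 4 σ bonds; 4 regions of electron density → sp3.
C5 is sp2: 3 σ bonds, plus one π bond, 3 electron-density regions.
C6 carries 2 σ bonds, plus two π bonds, giving a steric number of 2, so it is sp.
C7 has 3 σ bonds, plus one π bond: steric number 3 → sp2.
C8: 2 σ bonds, plus two π bonds — 2 electron domains, sp.
C9 has 2 σ bonds, plus two π bonds: steric number 2 → sp.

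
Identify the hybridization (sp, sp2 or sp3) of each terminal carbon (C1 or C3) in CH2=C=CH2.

Each terminal carbon (C1 or C3) carries 3 σ bonds, plus one π bond, giving a steric number of 3, so it is sp2.

sp^2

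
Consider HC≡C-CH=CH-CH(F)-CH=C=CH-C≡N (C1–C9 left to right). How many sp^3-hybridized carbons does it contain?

1

C1: sp
C2: sp
C3: sp2
C4: sp2
C5: sp3 ✓
C6: sp2
C7: sp
C8: sp2
C9: sp
C5 → 1 sp3 carbon.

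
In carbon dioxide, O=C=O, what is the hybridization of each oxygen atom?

One σ bond + two lone pairs = steric number 3 → sp2.

sp²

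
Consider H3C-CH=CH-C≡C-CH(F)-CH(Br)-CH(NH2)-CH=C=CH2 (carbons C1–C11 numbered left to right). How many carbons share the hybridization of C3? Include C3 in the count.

4

C3 is sp2 (one π bond).
C1: sp3
C2: sp2 ✓
C3: sp2 ✓
C4: sp
C5: sp
C6: sp3
C7: sp3
C8: sp3
C9: sp2 ✓
C10: sp
C11: sp2 ✓
4 carbons are sp2.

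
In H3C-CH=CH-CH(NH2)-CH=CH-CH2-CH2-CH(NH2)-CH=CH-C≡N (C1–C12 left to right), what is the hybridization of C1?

C1 carries 4 σ bonds, giving a steric number of 4, so it is sp3.

sp^3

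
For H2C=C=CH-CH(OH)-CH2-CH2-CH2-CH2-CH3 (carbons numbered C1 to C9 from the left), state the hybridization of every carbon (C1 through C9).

C1 has 3 σ bonds, plus one π bond: steric number 3 → sp2.
C2 (2 σ bonds, plus two π bonds) has steric number 2: sp.
C3: 3 σ bonds, plus one π bond; 3 regions of electron density → sp2.
C4: 4 σ bonds — 4 electron domains, sp3.
C5 has 4 σ bonds: steric number 4 → sp3.
C6 has 4 σ bonds: steric number 4 → sp3.
C7: 4 σ bonds — 4 electron domains, sp3.
C8: 4 σ bonds; 4 regions of electron density → sp3.
C9 is sp3: 4 σ bonds, 4 electron-density regions.

C1 sp2, C2 sp, C3 sp2, C4 sp3, C5 sp3, C6 sp3, C7 sp3, C8 sp3, C9 sp3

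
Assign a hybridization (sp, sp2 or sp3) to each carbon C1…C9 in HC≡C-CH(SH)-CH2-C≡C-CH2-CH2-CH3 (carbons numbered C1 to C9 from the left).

C1 sp, C2 sp, C3 sp3, C4 sp3, C5 sp, C6 sp, C7 sp3, C8 sp3, C9 sp3

C1 (2 σ bonds, plus two π bonds) has steric number 2: sp.
C2 carries 2 σ bonds, plus two π bonds, giving a steric number of 2, so it is sp.
C3: 4 σ bonds; 4 regions of electron density → sp3.
C4 carries 4 σ bonds, giving a steric number of 4, so it is sp3.
C5 has 2 σ bonds, plus two π bonds: steric number 2 → sp.
C6 is sp: 2 σ bonds, plus two π bonds, 2 electron-density regions.
C7 is sp3: 4 σ bonds, 4 electron-density regions.
C8 is sp3: 4 σ bonds, 4 electron-density regions.
C9 is sp3: 4 σ bonds, 4 electron-density regions.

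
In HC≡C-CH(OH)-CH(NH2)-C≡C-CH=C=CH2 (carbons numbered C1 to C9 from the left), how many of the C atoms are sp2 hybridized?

2

C1: sp
C2: sp
C3: sp3
C4: sp3
C5: sp
C6: sp
C7: sp2 ✓
C8: sp
C9: sp2 ✓
C7, C9 → 2 sp2 carbons.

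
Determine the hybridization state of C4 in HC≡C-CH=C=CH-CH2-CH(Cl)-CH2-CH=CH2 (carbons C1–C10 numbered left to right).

C4: 2 σ bonds, plus two π bonds — 2 electron domains, sp.

sp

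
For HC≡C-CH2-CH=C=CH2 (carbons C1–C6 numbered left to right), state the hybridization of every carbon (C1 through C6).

C1 sp, C2 sp, C3 sp3, C4 sp2, C5 sp, C6 sp2

C1 is sp: 2 σ bonds, plus two π bonds, 2 electron-density regions.
C2 carries 2 σ bonds, plus two π bonds, giving a steric number of 2, so it is sp.
C3 carries 4 σ bonds, giving a steric number of 4, so it is sp3.
C4 carries 3 σ bonds, plus one π bond, giving a steric number of 3, so it is sp2.
C5 — 2 σ bonds, plus two π bonds. Steric number 2, so sp.
C6 (3 σ bonds, plus one π bond) has steric number 3: sp2.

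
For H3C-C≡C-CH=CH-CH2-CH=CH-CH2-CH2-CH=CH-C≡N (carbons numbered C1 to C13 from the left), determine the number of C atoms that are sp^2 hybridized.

6

C1: sp3
C2: sp
C3: sp
C4: sp2 ✓
C5: sp2 ✓
C6: sp3
C7: sp2 ✓
C8: sp2 ✓
C9: sp3
C10: sp3
C11: sp2 ✓
C12: sp2 ✓
C13: sp
C4, C5, C7, C8, C11, C12 → 6 sp2 carbons.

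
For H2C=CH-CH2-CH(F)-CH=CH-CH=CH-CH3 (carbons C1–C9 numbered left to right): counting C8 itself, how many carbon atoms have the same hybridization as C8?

6

C8 is sp2 (one π bond).
C1: sp2 ✓
C2: sp2 ✓
C3: sp3
C4: sp3
C5: sp2 ✓
C6: sp2 ✓
C7: sp2 ✓
C8: sp2 ✓
C9: sp3
6 carbons are sp2.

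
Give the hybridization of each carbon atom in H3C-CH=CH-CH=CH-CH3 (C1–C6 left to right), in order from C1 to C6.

C1 sp3, C2 sp2, C3 sp2, C4 sp2, C5 sp2, C6 sp3

C1 (4 σ bonds) has steric number 4: sp3.
C2 is sp2: 3 σ bonds, plus one π bond, 3 electron-density regions.
C3: 3 σ bonds, plus one π bond — 3 electron domains, sp2.
C4 — 3 σ bonds, plus one π bond. Steric number 3, so sp2.
C5 is sp2: 3 σ bonds, plus one π bond, 3 electron-density regions.
C6: 4 σ bonds — 4 electron domains, sp3.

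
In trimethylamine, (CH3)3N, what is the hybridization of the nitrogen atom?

The nitrogen atom: 3 σ bonds and 1 lone pair; 4 regions of electron density → sp3.

sp^3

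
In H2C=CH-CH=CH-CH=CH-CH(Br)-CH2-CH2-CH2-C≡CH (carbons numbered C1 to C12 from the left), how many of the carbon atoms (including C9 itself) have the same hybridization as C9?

4

C9 is sp3 (only σ bonds).
C1: sp2
C2: sp2
C3: sp2
C4: sp2
C5: sp2
C6: sp2
C7: sp3 ✓
C8: sp3 ✓
C9: sp3 ✓
C10: sp3 ✓
C11: sp
C12: sp
4 carbons are sp3.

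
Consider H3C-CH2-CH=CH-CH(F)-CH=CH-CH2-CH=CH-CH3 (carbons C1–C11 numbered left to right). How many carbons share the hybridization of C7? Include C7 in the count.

6

C7 is sp2 (one π bond).
C1: sp3
C2: sp3
C3: sp2 ✓
C4: sp2 ✓
C5: sp3
C6: sp2 ✓
C7: sp2 ✓
C8: sp3
C9: sp2 ✓
C10: sp2 ✓
C11: sp3
6 carbons are sp2.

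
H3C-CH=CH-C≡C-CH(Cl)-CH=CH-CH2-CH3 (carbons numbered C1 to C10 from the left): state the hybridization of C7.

C7: 3 σ bonds, plus one π bond — 3 electron domains, sp2.

sp2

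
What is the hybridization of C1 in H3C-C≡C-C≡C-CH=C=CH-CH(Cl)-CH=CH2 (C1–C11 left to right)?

sp^3

C1: 4 σ bonds; 4 regions of electron density → sp3.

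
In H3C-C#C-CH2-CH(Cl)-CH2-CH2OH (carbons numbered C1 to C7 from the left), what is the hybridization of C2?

sp

C2 (2 σ bonds, plus two π bonds) has steric number 2: sp.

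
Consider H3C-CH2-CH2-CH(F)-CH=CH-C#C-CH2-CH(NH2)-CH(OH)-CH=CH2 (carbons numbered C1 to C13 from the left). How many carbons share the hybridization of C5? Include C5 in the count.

4

C5 is sp2 (one π bond).
C1: sp3
C2: sp3
C3: sp3
C4: sp3
C5: sp2 ✓
C6: sp2 ✓
C7: sp
C8: sp
C9: sp3
C10: sp3
C11: sp3
C12: sp2 ✓
C13: sp2 ✓
4 carbons are sp2.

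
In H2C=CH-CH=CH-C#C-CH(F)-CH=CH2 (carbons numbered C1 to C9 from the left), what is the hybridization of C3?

sp²

C3 (3 σ bonds, plus one π bond) has steric number 3: sp2.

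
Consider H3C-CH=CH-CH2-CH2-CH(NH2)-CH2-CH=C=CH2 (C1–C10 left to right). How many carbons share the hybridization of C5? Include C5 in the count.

5

C5 is sp3 (only σ bonds).
C1: sp3 ✓
C2: sp2
C3: sp2
C4: sp3 ✓
C5: sp3 ✓
C6: sp3 ✓
C7: sp3 ✓
C8: sp2
C9: sp
C10: sp2
5 carbons are sp3.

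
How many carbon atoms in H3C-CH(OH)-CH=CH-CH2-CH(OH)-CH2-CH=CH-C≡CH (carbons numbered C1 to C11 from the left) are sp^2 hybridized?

4

C1: sp3
C2: sp3
C3: sp2 ✓
C4: sp2 ✓
C5: sp3
C6: sp3
C7: sp3
C8: sp2 ✓
C9: sp2 ✓
C10: sp
C11: sp
C3, C4, C8, C9 → 4 sp2 carbons.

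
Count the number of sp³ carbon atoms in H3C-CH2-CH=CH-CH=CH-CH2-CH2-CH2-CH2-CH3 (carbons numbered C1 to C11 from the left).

7

C1: sp3 ✓
C2: sp3 ✓
C3: sp2
C4: sp2
C5: sp2
C6: sp2
C7: sp3 ✓
C8: sp3 ✓
C9: sp3 ✓
C10: sp3 ✓
C11: sp3 ✓
C1, C2, C7, C8, C9, C10, C11 → 7 sp3 carbons.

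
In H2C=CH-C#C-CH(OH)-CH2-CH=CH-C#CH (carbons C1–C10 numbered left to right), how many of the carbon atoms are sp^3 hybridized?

2

C1: sp2
C2: sp2
C3: sp
C4: sp
C5: sp3 ✓
C6: sp3 ✓
C7: sp2
C8: sp2
C9: sp
C10: sp
C5, C6 → 2 sp3 carbons.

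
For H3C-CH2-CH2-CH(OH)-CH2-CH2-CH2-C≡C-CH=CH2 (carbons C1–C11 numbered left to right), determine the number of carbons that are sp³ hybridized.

C1: sp3 ✓
C2: sp3 ✓
C3: sp3 ✓
C4: sp3 ✓
C5: sp3 ✓
C6: sp3 ✓
C7: sp3 ✓
C8: sp
C9: sp
C10: sp2
C11: sp2
C1, C2, C3, C4, C5, C6, C7 → 7 sp3 carbons.

7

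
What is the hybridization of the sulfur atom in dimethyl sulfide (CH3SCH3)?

The sulfur atom is sp3: 2 σ bonds and 2 lone pairs, 4 electron-density regions.

sp3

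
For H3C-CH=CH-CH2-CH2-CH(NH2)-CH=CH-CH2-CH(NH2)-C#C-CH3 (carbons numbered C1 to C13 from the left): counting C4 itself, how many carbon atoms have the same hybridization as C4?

C4 is sp3 (only σ bonds).
C1: sp3 ✓
C2: sp2
C3: sp2
C4: sp3 ✓
C5: sp3 ✓
C6: sp3 ✓
C7: sp2
C8: sp2
C9: sp3 ✓
C10: sp3 ✓
C11: sp
C12: sp
C13: sp3 ✓
7 carbons are sp3.

7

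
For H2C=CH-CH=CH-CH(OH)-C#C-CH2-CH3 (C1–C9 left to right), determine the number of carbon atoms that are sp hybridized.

C1: sp2
C2: sp2
C3: sp2
C4: sp2
C5: sp3
C6: sp ✓
C7: sp ✓
C8: sp3
C9: sp3
C6, C7 → 2 sp carbons.

2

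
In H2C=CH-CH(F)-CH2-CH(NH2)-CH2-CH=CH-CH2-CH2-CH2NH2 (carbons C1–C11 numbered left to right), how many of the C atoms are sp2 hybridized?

C1: sp2 ✓
C2: sp2 ✓
C3: sp3
C4: sp3
C5: sp3
C6: sp3
C7: sp2 ✓
C8: sp2 ✓
C9: sp3
C10: sp3
C11: sp3
C1, C2, C7, C8 → 4 sp2 carbons.

4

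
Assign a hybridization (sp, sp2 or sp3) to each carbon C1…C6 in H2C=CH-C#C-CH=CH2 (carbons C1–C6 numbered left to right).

C1 carries 3 σ bonds, plus one π bond, giving a steric number of 3, so it is sp2.
C2 carries 3 σ bonds, plus one π bond, giving a steric number of 3, so it is sp2.
C3 is sp: 2 σ bonds, plus two π bonds, 2 electron-density regions.
C4 is sp: 2 σ bonds, plus two π bonds, 2 electron-density regions.
C5 — 3 σ bonds, plus one π bond. Steric number 3, so sp2.
C6: 3 σ bonds, plus one π bond; 3 regions of electron density → sp2.

C1 sp2, C2 sp2, C3 sp, C4 sp, C5 sp2, C6 sp2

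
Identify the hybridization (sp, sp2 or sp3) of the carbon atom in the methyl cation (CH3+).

Three σ bonds to H, empty p orbital → sp2, trigonal planar.

sp2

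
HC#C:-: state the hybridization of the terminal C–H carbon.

sp

The terminal C–H carbon: 2 σ bonds, plus two π bonds — 2 electron domains, sp.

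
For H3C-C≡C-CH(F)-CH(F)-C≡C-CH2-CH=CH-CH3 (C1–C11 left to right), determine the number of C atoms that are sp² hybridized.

C1: sp3
C2: sp
C3: sp
C4: sp3
C5: sp3
C6: sp
C7: sp
C8: sp3
C9: sp2 ✓
C10: sp2 ✓
C11: sp3
C9, C10 → 2 sp2 carbons.

2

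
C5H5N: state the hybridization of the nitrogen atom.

N has two σ bonds and one lone pair in the ring plane (steric number 3 → sp2); its p orbital contributes one electron to the aromatic π system via the C=N double bond.

sp^2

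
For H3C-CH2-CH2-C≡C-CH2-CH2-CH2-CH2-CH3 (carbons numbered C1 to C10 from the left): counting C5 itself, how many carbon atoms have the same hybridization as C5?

2

C5 is sp (two π bonds).
C1: sp3
C2: sp3
C3: sp3
C4: sp ✓
C5: sp ✓
C6: sp3
C7: sp3
C8: sp3
C9: sp3
C10: sp3
2 carbons are sp.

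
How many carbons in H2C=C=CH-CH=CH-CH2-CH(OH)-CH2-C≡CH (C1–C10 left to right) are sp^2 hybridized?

4

C1: sp2 ✓
C2: sp
C3: sp2 ✓
C4: sp2 ✓
C5: sp2 ✓
C6: sp3
C7: sp3
C8: sp3
C9: sp
C10: sp
C1, C3, C4, C5 → 4 sp2 carbons.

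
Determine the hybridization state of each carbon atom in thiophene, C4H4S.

sp2

Each carbon atom — 3 σ bonds, plus one π bond. Steric number 3, so sp2.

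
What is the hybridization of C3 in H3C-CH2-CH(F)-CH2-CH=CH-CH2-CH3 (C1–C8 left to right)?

C3: 4 σ bonds; 4 regions of electron density → sp3.

sp^3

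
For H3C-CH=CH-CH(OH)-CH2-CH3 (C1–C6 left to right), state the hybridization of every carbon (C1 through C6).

C1 carries 4 σ bonds, giving a steric number of 4, so it is sp3.
C2 (3 σ bonds, plus one π bond) has steric number 3: sp2.
C3 (3 σ bonds, plus one π bond) has steric number 3: sp2.
C4 is sp3: 4 σ bonds, 4 electron-density regions.
C5 carries 4 σ bonds, giving a steric number of 4, so it is sp3.
C6 carries 4 σ bonds, giving a steric number of 4, so it is sp3.

C1 sp3, C2 sp2, C3 sp2, C4 sp3, C5 sp3, C6 sp3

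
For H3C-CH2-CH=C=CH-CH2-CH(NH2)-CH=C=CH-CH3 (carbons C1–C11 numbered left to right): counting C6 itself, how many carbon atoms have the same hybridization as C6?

C6 is sp3 (only σ bonds).
C1: sp3 ✓
C2: sp3 ✓
C3: sp2
C4: sp
C5: sp2
C6: sp3 ✓
C7: sp3 ✓
C8: sp2
C9: sp
C10: sp2
C11: sp3 ✓
5 carbons are sp3.

5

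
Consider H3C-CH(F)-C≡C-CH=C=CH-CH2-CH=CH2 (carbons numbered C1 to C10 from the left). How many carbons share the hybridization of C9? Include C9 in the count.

C9 is sp2 (one π bond).
C1: sp3
C2: sp3
C3: sp
C4: sp
C5: sp2 ✓
C6: sp
C7: sp2 ✓
C8: sp3
C9: sp2 ✓
C10: sp2 ✓
4 carbons are sp2.

4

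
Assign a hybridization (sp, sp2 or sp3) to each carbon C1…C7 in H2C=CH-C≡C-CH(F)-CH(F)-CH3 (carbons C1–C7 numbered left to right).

C1 sp2, C2 sp2, C3 sp, C4 sp, C5 sp3, C6 sp3, C7 sp3

C1 (3 σ bonds, plus one π bond) has steric number 3: sp2.
C2 (3 σ bonds, plus one π bond) has steric number 3: sp2.
C3 carries 2 σ bonds, plus two π bonds, giving a steric number of 2, so it is sp.
C4 is sp: 2 σ bonds, plus two π bonds, 2 electron-density regions.
C5 carries 4 σ bonds, giving a steric number of 4, so it is sp3.
C6 carries 4 σ bonds, giving a steric number of 4, so it is sp3.
C7 — 4 σ bonds. Steric number 4, so sp3.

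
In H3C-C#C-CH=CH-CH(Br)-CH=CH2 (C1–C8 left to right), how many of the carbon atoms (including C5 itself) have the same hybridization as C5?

4

C5 is sp2 (one π bond).
C1: sp3
C2: sp
C3: sp
C4: sp2 ✓
C5: sp2 ✓
C6: sp3
C7: sp2 ✓
C8: sp2 ✓
4 carbons are sp2.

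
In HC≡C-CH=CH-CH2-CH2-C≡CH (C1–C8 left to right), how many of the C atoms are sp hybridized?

4

C1: sp ✓
C2: sp ✓
C3: sp2
C4: sp2
C5: sp3
C6: sp3
C7: sp ✓
C8: sp ✓
C1, C2, C7, C8 → 4 sp carbons.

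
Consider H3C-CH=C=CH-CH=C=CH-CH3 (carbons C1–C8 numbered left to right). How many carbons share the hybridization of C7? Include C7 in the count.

C7 is sp2 (one π bond).
C1: sp3
C2: sp2 ✓
C3: sp
C4: sp2 ✓
C5: sp2 ✓
C6: sp
C7: sp2 ✓
C8: sp3
4 carbons are sp2.

4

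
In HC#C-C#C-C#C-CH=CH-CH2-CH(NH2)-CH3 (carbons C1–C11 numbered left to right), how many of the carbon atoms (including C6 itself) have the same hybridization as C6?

6

C6 is sp (two π bonds).
C1: sp ✓
C2: sp ✓
C3: sp ✓
C4: sp ✓
C5: sp ✓
C6: sp ✓
C7: sp2
C8: sp2
C9: sp3
C10: sp3
C11: sp3
6 carbons are sp.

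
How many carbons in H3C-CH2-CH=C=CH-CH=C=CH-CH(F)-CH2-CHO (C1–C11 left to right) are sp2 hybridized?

C1: sp3
C2: sp3
C3: sp2 ✓
C4: sp
C5: sp2 ✓
C6: sp2 ✓
C7: sp
C8: sp2 ✓
C9: sp3
C10: sp3
C11: sp2 ✓
C3, C5, C6, C8, C11 → 5 sp2 carbons.

5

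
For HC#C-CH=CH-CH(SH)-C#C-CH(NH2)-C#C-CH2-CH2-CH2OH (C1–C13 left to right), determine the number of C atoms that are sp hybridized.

C1: sp ✓
C2: sp ✓
C3: sp2
C4: sp2
C5: sp3
C6: sp ✓
C7: sp ✓
C8: sp3
C9: sp ✓
C10: sp ✓
C11: sp3
C12: sp3
C13: sp3
C1, C2, C6, C7, C9, C10 → 6 sp carbons.

6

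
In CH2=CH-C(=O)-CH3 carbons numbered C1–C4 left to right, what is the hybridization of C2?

C2 — 3 σ bonds, plus one π bond. Steric number 3, so sp2.

sp2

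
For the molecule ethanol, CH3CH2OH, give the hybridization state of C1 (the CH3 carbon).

sp³

C1 (the CH3 carbon) has 4 σ bonds: steric number 4 → sp3.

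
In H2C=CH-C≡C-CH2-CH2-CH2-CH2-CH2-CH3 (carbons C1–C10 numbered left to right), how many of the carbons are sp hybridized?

2

C1: sp2
C2: sp2
C3: sp ✓
C4: sp ✓
C5: sp3
C6: sp3
C7: sp3
C8: sp3
C9: sp3
C10: sp3
C3, C4 → 2 sp carbons.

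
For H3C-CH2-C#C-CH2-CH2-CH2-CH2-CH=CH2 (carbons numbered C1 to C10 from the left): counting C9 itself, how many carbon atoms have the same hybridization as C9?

C9 is sp2 (one π bond).
C1: sp3
C2: sp3
C3: sp
C4: sp
C5: sp3
C6: sp3
C7: sp3
C8: sp3
C9: sp2 ✓
C10: sp2 ✓
2 carbons are sp2.

2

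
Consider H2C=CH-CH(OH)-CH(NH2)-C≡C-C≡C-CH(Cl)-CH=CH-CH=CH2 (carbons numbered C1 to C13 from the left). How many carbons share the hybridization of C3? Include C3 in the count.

3

C3 is sp3 (only σ bonds).
C1: sp2
C2: sp2
C3: sp3 ✓
C4: sp3 ✓
C5: sp
C6: sp
C7: sp
C8: sp
C9: sp3 ✓
C10: sp2
C11: sp2
C12: sp2
C13: sp2
3 carbons are sp3.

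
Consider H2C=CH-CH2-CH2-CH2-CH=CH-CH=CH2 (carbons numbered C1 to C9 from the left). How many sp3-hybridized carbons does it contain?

C1: sp2
C2: sp2
C3: sp3 ✓
C4: sp3 ✓
C5: sp3 ✓
C6: sp2
C7: sp2
C8: sp2
C9: sp2
C3, C4, C5 → 3 sp3 carbons.

3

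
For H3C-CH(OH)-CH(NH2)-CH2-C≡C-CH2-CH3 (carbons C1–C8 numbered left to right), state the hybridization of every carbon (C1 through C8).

C1 carries 4 σ bonds, giving a steric number of 4, so it is sp3.
C2: 4 σ bonds — 4 electron domains, sp3.
C3 is sp3: 4 σ bonds, 4 electron-density regions.
C4: 4 σ bonds — 4 electron domains, sp3.
C5 is sp: 2 σ bonds, plus two π bonds, 2 electron-density regions.
C6: 2 σ bonds, plus two π bonds; 2 regions of electron density → sp.
C7 — 4 σ bonds. Steric number 4, so sp3.
C8 has 4 σ bonds: steric number 4 → sp3.

C1 sp3, C2 sp3, C3 sp3, C4 sp3, C5 sp, C6 sp, C7 sp3, C8 sp3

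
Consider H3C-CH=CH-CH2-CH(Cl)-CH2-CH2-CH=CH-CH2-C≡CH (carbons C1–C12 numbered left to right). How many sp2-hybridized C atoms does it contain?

4

C1: sp3
C2: sp2 ✓
C3: sp2 ✓
C4: sp3
C5: sp3
C6: sp3
C7: sp3
C8: sp2 ✓
C9: sp2 ✓
C10: sp3
C11: sp
C12: sp
C2, C3, C8, C9 → 4 sp2 carbons.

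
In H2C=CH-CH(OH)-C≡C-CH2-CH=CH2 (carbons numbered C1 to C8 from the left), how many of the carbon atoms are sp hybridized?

C1: sp2
C2: sp2
C3: sp3
C4: sp ✓
C5: sp ✓
C6: sp3
C7: sp2
C8: sp2
C4, C5 → 2 sp carbons.

2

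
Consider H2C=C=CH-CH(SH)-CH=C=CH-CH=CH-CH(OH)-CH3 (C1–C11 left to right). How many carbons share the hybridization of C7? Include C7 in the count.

6

C7 is sp2 (one π bond).
C1: sp2 ✓
C2: sp
C3: sp2 ✓
C4: sp3
C5: sp2 ✓
C6: sp
C7: sp2 ✓
C8: sp2 ✓
C9: sp2 ✓
C10: sp3
C11: sp3
6 carbons are sp2.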